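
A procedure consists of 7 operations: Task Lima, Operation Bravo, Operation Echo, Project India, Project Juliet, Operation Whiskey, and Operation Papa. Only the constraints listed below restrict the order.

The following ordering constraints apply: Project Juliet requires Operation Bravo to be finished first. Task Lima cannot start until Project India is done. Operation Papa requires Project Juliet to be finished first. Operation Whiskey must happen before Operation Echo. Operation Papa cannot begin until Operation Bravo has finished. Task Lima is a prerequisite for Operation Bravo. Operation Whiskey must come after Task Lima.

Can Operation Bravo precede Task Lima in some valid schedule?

No

Following Task Lima → Operation Bravo, Task Lima must precede Operation Bravo in every valid ordering.
So no valid ordering can have Operation Bravo before Task Lima.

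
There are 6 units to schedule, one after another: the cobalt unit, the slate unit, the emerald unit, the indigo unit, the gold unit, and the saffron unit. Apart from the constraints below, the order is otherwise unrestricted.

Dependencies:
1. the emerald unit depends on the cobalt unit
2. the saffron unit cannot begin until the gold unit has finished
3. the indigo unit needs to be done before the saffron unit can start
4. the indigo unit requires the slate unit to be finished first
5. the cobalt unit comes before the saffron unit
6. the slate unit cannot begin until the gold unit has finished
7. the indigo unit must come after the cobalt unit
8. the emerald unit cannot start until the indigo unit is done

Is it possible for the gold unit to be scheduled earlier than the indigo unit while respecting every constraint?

Every valid ordering already has the gold unit before the indigo unit (the constraints require it), so in particular at least one does.

Yes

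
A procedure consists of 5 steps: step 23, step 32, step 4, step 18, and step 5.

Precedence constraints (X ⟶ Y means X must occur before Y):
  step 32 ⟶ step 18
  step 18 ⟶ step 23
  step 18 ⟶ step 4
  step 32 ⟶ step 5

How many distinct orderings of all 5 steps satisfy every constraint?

Only step 32 has no prerequisites, so it must go first.
Systematically extending each partial ordering one step at a time and counting, there are 8 complete orderings.

8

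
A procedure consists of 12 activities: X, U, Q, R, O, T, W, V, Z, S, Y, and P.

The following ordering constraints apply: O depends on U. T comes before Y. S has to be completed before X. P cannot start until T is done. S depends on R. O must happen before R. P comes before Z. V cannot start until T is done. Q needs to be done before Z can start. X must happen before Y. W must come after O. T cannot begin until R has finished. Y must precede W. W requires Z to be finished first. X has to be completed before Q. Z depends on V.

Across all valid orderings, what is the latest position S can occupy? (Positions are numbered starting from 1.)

Following every chain forward from S, the activities that must come later are X, Q, W, Z, Y — 5 of them.
So at least 5 activities follow S, putting S no later than position 7. That position is achievable by scheduling everything else first.

7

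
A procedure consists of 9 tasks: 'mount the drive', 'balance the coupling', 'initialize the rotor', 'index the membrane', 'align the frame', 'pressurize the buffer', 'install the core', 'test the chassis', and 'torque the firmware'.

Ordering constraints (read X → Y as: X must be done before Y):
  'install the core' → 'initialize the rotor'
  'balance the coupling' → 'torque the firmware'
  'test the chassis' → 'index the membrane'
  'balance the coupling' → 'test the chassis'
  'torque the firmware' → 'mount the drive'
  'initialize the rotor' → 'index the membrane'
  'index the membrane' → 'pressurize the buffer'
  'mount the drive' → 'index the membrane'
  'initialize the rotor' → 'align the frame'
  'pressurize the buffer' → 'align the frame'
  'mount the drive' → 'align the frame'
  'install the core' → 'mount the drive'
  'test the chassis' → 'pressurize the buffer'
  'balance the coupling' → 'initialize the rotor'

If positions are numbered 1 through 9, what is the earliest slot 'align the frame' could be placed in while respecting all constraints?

Working backwards through the constraints from 'align the frame', its full set of required predecessors is 'mount the drive', 'balance the coupling', 'initialize the rotor', 'index the membrane', 'pressurize the buffer', 'install the core', 'test the chassis', 'torque the firmware' — 8 of them.
With 8 mandatory predecessors, the earliest 'align the frame' can sit is position 8+1 = 9, and placing just those 8 first achieves it.

9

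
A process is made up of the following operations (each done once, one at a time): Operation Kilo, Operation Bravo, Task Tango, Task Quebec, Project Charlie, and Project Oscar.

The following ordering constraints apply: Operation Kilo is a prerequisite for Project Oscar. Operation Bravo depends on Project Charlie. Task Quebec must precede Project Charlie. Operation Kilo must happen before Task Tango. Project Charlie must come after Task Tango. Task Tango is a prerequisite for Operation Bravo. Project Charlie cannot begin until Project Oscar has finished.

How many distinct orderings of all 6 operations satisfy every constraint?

8

The operations with no prerequisites are Operation Kilo, Task Quebec; any of them can be placed first.
Counting all ways to extend the partial order to a total order gives 8.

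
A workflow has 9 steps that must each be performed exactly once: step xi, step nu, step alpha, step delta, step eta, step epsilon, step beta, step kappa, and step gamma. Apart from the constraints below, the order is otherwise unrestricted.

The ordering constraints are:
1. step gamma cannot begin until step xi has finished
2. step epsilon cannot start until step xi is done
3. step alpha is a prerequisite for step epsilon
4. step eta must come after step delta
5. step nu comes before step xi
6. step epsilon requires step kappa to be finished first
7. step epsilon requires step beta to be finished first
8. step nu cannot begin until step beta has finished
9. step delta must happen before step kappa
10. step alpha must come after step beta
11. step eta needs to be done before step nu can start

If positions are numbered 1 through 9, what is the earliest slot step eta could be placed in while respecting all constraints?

2

Working backwards through the constraints from step eta, its only required predecessor is step delta.
So at minimum 1 step comes before step eta, putting step eta no earlier than position 2. That position is achievable by scheduling exactly that predecessor first.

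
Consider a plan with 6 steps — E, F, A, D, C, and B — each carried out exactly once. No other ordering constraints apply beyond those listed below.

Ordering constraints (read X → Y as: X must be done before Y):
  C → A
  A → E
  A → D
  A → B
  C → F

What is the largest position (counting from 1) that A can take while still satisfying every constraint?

3

The steps that are forced after A, directly or by a chain of constraints, are E, D, B. That's 3 steps.
With 3 mandatory successors out of 6 steps total, the latest slot for A is 6−3 = 3, and it's reachable by doing all non-successors before A.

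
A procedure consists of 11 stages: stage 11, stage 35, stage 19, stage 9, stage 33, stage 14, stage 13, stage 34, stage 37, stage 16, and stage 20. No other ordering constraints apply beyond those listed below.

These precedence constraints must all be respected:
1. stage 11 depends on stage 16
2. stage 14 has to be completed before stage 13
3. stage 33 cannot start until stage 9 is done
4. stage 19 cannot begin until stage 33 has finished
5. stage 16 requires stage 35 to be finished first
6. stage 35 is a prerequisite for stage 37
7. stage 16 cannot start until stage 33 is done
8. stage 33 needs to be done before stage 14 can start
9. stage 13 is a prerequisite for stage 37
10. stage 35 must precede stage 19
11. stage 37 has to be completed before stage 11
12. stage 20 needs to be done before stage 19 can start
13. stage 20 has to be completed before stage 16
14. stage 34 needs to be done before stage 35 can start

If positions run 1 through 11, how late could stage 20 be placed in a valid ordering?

Following every chain forward from stage 20, the stages that must come later are stage 11, stage 19, stage 16 — 3 of them.
So at least 3 stages follow stage 20, putting stage 20 no later than position 8. That position is achievable by scheduling everything else first.

8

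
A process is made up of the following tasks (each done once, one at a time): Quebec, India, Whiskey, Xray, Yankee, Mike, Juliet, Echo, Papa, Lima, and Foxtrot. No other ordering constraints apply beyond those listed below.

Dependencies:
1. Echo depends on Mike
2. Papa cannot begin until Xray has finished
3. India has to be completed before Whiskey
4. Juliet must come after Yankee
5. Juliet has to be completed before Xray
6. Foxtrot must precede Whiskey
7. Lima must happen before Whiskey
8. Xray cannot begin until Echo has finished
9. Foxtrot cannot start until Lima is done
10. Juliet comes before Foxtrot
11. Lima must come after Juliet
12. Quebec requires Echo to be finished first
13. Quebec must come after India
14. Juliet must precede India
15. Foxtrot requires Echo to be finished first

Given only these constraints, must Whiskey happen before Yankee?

In fact the dependencies run the other way: Yankee → Juliet → India → Whiskey.
So Whiskey never precedes Yankee.

No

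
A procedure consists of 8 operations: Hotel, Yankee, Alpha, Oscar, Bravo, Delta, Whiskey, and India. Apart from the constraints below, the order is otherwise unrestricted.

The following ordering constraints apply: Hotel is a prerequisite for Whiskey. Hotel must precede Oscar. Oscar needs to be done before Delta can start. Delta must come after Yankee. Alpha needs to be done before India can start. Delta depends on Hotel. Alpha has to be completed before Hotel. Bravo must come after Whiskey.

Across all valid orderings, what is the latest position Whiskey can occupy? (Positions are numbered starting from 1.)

7

The only operation forced after Whiskey (directly or by a chain) is Bravo.
So at least 1 operation follows Whiskey, putting Whiskey no later than position 7. That position is achievable by scheduling everything else first.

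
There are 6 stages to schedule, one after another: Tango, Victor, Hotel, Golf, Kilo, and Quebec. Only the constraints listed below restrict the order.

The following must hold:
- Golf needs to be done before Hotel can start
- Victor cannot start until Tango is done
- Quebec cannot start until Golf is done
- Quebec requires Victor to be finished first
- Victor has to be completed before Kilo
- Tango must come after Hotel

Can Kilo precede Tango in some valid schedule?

Following Tango → Victor → Kilo, Tango must precede Kilo in every valid ordering.
Hence Kilo can never be scheduled before Tango.

No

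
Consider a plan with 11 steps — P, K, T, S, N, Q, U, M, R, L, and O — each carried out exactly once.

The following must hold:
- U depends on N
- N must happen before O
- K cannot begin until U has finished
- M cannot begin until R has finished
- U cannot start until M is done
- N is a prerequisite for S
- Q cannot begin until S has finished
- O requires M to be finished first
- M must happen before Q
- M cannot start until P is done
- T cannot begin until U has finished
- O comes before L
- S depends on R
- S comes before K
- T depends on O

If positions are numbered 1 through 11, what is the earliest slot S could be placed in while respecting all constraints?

The steps that are forced before S, directly or transitively, are N, R. That's 2 steps.
So at minimum 2 steps come before S, putting S no earlier than position 3. That position is achievable by scheduling exactly those predecessors first.

3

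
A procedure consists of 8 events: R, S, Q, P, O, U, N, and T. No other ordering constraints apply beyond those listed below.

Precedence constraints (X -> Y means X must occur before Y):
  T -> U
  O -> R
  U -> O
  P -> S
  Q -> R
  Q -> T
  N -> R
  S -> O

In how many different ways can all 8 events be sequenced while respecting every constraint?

70

The events with no prerequisites are Q, P, N; any of them can be placed first.
Systematically extending each partial ordering one event at a time and counting, there are 70 complete orderings.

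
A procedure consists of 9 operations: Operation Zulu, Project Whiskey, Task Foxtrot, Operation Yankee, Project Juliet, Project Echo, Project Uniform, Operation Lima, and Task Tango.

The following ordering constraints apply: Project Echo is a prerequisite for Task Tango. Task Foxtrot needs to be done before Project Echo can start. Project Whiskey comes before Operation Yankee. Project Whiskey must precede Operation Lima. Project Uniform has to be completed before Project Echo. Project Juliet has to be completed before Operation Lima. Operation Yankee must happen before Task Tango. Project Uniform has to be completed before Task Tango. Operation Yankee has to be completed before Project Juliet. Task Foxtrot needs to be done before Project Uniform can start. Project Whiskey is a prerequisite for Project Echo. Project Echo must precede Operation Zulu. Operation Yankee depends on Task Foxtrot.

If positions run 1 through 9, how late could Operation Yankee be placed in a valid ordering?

Following every chain forward from Operation Yankee, the operations that must come later are Project Juliet, Operation Lima, Task Tango — 3 of them.
So at least 3 operations follow Operation Yankee, putting Operation Yankee no later than position 6. That position is achievable by scheduling everything else first.

6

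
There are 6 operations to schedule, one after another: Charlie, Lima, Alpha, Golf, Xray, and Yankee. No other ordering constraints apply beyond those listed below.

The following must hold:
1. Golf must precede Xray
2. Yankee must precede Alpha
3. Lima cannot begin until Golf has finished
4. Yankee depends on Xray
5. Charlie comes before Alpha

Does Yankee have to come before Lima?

No

Nothing in the constraints links Yankee and Lima; they are unordered relative to each other.
There exist valid orderings with Lima before Yankee, so Yankee is not required to come first.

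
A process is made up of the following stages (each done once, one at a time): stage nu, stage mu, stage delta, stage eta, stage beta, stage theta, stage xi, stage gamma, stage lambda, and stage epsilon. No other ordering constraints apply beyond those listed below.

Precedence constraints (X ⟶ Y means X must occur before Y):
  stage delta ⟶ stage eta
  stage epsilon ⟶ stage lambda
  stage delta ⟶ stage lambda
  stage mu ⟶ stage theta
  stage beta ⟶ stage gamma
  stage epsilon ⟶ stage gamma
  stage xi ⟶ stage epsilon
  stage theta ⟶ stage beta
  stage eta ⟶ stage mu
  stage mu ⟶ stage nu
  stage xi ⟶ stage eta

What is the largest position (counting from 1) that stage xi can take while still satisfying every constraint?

2

The stages that are forced after stage xi, directly or by a chain of constraints, are stage nu, stage mu, stage eta, stage beta, stage theta, stage gamma, stage lambda, stage epsilon. That's 8 stages.
With 8 mandatory successors out of 10 stages total, the latest slot for stage xi is 10−8 = 2, and it's reachable by doing all non-successors before stage xi.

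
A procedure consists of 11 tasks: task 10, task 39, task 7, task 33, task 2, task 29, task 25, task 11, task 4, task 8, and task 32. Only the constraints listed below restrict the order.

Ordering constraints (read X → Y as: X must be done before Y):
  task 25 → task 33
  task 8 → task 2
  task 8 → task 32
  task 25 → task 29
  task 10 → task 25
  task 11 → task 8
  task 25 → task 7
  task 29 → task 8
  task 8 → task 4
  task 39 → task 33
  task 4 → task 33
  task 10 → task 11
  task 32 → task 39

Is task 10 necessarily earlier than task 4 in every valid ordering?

There is a constraint chain task 10 → task 11 → task 8 → task 4.
So task 10 must precede task 4 in any valid ordering.

Yes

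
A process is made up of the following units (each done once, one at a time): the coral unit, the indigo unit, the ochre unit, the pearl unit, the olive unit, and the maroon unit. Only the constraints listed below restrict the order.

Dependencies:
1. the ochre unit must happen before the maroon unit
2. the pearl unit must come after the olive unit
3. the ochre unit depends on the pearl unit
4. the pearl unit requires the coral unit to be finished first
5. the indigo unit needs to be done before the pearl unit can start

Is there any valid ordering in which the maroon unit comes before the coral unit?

The constraints give a chain the coral unit → the pearl unit → the ochre unit → the maroon unit, which forces the coral unit before the maroon unit.
So no valid ordering can have the maroon unit before the coral unit.

No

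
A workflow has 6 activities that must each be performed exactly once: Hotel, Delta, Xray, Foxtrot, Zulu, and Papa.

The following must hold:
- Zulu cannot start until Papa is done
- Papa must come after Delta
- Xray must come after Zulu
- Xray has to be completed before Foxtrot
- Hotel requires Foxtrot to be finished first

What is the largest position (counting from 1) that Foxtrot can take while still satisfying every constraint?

Following the constraints forward from Foxtrot, its only required successor is Hotel.
With 1 mandatory successor out of 6 activities total, the latest slot for Foxtrot is 6−1 = 5, and it's reachable by doing all non-successors before Foxtrot.

5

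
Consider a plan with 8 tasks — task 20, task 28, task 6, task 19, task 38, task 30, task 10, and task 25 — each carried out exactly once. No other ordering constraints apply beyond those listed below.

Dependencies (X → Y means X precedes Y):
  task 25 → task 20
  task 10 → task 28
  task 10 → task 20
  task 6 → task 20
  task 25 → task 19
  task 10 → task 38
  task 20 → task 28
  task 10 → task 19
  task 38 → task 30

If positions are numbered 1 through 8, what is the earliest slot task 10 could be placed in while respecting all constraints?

1

No constraint forces any other task before task 10, so it can be placed first.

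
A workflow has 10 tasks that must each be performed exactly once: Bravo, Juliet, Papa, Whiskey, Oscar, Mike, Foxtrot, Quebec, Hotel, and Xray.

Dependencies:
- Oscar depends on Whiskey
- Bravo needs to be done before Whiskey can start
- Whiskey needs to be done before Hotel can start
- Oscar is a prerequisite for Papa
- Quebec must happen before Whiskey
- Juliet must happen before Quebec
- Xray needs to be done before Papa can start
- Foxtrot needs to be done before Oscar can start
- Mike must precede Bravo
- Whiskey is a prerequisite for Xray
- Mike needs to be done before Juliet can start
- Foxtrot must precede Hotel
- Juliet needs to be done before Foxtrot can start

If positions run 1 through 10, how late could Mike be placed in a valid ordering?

Every task that must follow Mike has to come after it. Tracing all chains starting from Mike, those tasks are: Bravo, Juliet, Papa, Whiskey, Oscar, Foxtrot, Quebec, Hotel, Xray — 9 in total.
So at least 9 tasks follow Mike, putting Mike no later than position 1. That position is achievable by scheduling everything else first.

1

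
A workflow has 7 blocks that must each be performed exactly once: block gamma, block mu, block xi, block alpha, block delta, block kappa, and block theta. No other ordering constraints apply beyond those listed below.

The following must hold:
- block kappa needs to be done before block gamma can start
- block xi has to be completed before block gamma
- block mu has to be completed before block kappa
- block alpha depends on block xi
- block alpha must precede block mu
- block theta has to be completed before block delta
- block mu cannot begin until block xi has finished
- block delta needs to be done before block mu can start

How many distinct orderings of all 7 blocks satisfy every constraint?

2 blocks have no prerequisites (block xi, block theta), so any of them could come first.
Counting all ways to extend the partial order to a total order gives 6.

6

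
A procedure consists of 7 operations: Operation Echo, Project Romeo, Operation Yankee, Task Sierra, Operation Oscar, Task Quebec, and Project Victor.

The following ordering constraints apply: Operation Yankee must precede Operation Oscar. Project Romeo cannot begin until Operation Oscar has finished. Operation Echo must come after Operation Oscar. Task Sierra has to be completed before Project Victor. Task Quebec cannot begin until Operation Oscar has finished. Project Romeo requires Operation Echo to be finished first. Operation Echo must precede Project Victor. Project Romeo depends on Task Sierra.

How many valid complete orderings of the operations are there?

The operations with no prerequisites are Operation Yankee, Task Sierra; any of them can be placed first.
Enumerating by repeatedly choosing an available operation (one whose prerequisites are all placed) gives 36 distinct complete orderings.

36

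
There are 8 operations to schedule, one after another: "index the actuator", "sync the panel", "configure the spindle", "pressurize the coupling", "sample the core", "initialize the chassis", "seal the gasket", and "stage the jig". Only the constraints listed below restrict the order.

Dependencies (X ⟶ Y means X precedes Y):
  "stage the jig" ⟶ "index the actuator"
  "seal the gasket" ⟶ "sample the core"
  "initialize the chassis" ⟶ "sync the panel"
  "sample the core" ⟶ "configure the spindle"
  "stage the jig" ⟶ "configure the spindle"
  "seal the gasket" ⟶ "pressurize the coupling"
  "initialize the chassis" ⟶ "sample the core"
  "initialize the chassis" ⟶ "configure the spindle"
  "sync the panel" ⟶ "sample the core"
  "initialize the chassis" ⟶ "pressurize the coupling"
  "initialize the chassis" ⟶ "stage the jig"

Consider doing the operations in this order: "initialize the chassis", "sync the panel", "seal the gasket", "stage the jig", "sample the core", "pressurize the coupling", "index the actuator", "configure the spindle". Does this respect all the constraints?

Checking each listed constraint against this order: for instance, "initialize the chassis" is in position 1 and "configure the spindle" in position 8, so that constraint holds — and the remaining constraints check out the same way.

Yes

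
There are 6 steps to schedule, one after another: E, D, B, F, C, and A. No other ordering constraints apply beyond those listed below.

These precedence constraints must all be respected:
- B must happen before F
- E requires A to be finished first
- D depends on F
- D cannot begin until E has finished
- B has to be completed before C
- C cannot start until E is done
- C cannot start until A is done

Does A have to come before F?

No

A and F are not related by any chain of constraints.
There exist valid orderings with F before A, so A is not required to come first.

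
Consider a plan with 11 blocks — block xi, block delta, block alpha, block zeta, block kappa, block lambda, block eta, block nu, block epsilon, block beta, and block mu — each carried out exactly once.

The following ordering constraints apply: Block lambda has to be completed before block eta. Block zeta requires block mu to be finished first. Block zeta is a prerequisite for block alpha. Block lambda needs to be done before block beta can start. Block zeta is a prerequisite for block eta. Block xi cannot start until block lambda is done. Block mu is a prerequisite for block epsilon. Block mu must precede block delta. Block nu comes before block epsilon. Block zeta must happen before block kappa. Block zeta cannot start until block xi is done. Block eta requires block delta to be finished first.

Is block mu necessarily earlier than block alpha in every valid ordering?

Yes

Following the dependencies: block mu → block zeta → block alpha.
Hence block mu necessarily comes before block alpha.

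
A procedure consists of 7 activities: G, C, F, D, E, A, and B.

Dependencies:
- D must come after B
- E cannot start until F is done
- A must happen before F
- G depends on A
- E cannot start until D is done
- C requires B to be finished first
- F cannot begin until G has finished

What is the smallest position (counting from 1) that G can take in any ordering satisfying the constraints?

Working backwards through the constraints from G, its only required predecessor is A.
With 1 mandatory predecessor, the earliest G can sit is position 1+1 = 2, and placing just that one first achieves it.

2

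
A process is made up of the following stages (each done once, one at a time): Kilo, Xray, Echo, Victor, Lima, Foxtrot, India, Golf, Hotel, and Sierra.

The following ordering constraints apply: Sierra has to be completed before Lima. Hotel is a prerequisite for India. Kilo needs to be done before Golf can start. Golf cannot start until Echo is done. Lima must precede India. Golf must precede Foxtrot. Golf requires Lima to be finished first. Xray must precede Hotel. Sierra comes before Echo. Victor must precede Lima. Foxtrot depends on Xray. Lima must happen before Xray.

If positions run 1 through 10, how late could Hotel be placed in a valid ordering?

Following the constraints forward from Hotel, its only required successor is India.
So at least 1 stage follows Hotel, putting Hotel no later than position 9. That position is achievable by scheduling everything else first.

9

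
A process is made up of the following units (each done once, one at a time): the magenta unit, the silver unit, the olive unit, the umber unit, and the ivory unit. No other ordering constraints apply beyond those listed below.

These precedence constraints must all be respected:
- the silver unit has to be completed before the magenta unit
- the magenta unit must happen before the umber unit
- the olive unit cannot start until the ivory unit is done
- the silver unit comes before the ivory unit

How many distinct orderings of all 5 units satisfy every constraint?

Only the silver unit has no prerequisites, so it must go first.
Systematically extending each partial ordering one unit at a time and counting, there are 6 complete orderings.

6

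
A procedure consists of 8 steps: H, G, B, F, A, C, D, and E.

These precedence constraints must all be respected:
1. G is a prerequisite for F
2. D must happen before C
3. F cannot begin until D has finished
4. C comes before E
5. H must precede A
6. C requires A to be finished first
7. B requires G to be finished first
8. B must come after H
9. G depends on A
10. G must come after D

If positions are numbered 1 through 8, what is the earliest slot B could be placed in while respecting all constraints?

5

The steps that are forced before B, directly or transitively, are H, G, A, D. That's 4 steps.
With 4 mandatory predecessors, the earliest B can sit is position 4+1 = 5, and placing just those 4 first achieves it.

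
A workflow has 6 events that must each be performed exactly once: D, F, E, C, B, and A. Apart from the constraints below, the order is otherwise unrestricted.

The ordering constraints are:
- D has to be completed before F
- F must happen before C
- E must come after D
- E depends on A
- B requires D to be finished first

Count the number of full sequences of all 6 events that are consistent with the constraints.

The events with no prerequisites are D, A; any of them can be placed first.
Enumerating by repeatedly choosing an available event (one whose prerequisites are all placed) gives 42 distinct complete orderings.

42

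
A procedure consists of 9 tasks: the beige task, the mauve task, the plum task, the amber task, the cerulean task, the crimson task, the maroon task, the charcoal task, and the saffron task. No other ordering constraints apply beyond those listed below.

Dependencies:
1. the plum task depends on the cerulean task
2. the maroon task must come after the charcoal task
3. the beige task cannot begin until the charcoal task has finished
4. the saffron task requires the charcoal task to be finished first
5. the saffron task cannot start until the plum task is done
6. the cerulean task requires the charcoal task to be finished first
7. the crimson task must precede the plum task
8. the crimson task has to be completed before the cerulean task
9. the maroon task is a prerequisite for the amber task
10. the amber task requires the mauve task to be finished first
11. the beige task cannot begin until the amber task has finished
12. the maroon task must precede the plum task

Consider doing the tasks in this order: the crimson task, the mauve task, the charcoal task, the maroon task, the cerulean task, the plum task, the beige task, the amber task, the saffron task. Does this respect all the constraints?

In the proposed order, the beige task appears before the amber task.
Since the amber task is required before the beige task, the ordering is invalid.

No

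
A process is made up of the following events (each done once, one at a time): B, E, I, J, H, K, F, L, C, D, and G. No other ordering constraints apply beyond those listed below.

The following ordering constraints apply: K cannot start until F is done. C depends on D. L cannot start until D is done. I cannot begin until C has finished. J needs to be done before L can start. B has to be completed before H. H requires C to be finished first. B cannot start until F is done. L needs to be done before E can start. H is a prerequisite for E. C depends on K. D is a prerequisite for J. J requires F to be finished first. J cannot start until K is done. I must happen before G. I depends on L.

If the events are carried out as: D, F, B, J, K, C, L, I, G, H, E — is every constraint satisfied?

Here K comes after J.
But one of the constraints requires K before J, so this ordering violates it.

No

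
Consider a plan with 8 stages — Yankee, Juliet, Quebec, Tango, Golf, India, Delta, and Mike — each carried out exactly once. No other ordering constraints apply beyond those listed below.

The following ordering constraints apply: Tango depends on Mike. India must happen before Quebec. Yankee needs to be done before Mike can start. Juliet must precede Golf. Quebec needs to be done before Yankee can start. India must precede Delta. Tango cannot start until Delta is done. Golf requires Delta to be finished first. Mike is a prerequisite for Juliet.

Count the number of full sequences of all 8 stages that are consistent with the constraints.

14

Only India has no prerequisites, so it must go first.
Counting all ways to extend the partial order to a total order gives 14.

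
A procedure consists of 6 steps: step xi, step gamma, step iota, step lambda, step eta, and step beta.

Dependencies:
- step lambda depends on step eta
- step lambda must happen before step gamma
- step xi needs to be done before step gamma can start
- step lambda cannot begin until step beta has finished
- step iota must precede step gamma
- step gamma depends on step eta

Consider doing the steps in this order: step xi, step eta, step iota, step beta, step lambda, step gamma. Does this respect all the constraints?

Every stated constraint is respected: step xi sits at position 1, ahead of step gamma at position 6, and each of the other listed pairs likewise has the predecessor earlier in the sequence.

Yes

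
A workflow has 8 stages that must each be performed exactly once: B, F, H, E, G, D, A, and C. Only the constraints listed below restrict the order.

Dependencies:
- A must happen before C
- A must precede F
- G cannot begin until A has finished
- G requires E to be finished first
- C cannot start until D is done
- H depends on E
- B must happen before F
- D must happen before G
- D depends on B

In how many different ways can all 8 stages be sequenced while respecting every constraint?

548

The stages with no prerequisites are B, E, A; any of them can be placed first.
Systematically extending each partial ordering one stage at a time and counting, there are 548 complete orderings.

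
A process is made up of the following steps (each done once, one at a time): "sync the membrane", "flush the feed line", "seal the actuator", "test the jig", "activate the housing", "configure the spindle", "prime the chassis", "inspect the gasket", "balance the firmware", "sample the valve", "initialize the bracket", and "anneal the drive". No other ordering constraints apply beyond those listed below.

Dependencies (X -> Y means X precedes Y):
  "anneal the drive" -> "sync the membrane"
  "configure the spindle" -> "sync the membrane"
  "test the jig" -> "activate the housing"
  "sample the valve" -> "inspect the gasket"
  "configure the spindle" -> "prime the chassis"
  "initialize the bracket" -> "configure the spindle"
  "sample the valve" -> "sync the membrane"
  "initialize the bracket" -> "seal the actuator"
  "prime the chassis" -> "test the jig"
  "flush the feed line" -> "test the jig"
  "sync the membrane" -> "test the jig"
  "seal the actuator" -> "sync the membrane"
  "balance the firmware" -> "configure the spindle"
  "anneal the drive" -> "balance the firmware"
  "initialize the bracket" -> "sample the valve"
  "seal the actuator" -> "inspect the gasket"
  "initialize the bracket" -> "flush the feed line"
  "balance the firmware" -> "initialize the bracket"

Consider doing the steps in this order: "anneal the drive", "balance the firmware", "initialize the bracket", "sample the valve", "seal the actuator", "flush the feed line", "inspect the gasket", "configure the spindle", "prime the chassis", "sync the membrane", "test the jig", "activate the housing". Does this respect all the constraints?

Going through the constraints one by one, each required predecessor appears earlier in the sequence than its dependent — e.g. "anneal the drive" (position 1) is before "sync the membrane" (position 10), as required.

Yes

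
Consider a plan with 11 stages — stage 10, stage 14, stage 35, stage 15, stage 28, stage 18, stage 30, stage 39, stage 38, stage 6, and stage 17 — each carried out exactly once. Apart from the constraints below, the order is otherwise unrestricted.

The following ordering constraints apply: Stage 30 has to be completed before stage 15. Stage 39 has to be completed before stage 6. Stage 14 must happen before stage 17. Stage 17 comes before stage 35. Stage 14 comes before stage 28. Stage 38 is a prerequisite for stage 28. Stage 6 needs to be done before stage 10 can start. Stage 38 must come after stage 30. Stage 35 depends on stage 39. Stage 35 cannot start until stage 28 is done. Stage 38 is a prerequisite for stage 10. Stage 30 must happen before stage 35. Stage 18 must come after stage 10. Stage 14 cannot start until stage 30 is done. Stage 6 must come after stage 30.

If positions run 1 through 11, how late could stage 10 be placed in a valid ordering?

10

Following the constraints forward from stage 10, its only required successor is stage 18.
So at least 1 stage follows stage 10, putting stage 10 no later than position 10. That position is achievable by scheduling everything else first.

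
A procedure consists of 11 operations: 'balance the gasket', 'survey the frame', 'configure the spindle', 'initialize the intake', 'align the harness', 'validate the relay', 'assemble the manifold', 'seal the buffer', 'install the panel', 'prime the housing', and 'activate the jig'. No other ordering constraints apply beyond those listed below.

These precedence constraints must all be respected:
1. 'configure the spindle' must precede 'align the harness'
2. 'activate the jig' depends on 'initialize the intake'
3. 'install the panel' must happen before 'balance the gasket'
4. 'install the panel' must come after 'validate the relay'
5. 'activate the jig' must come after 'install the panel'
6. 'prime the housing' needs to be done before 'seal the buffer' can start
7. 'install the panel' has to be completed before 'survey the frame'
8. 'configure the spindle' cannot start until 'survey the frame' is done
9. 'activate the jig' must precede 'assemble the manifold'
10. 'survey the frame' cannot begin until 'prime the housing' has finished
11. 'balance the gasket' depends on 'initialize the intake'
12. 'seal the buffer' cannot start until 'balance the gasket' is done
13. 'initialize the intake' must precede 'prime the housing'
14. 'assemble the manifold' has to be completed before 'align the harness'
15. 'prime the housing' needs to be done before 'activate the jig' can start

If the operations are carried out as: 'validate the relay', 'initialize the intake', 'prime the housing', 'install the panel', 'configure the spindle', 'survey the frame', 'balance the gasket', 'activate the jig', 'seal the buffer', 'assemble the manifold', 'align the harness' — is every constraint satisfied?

Here 'survey the frame' comes after 'configure the spindle'.
But one of the constraints requires 'survey the frame' before 'configure the spindle', so this ordering violates it.

No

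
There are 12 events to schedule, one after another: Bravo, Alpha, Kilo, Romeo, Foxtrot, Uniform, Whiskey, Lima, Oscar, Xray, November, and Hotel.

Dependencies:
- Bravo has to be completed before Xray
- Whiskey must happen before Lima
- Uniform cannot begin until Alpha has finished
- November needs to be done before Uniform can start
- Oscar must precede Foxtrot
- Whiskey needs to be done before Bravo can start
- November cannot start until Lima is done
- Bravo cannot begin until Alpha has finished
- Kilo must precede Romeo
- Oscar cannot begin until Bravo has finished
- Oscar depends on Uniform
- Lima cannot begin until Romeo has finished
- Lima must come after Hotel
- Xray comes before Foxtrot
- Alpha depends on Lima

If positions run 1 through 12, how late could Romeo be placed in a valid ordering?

The events that are forced after Romeo, directly or by a chain of constraints, are Bravo, Alpha, Foxtrot, Uniform, Lima, Oscar, Xray, November. That's 8 events.
So at least 8 events follow Romeo, putting Romeo no later than position 4. That position is achievable by scheduling everything else first.

4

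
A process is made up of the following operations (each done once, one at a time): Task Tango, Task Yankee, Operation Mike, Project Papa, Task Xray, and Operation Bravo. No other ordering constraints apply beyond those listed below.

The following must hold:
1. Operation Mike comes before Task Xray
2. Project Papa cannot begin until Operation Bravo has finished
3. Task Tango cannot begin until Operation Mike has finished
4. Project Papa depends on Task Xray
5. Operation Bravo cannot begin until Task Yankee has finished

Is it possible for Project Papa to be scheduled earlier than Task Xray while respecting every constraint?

The constraints give a chain Task Xray → Project Papa, which forces Task Xray before Project Papa.
So no valid ordering can have Project Papa before Task Xray.

No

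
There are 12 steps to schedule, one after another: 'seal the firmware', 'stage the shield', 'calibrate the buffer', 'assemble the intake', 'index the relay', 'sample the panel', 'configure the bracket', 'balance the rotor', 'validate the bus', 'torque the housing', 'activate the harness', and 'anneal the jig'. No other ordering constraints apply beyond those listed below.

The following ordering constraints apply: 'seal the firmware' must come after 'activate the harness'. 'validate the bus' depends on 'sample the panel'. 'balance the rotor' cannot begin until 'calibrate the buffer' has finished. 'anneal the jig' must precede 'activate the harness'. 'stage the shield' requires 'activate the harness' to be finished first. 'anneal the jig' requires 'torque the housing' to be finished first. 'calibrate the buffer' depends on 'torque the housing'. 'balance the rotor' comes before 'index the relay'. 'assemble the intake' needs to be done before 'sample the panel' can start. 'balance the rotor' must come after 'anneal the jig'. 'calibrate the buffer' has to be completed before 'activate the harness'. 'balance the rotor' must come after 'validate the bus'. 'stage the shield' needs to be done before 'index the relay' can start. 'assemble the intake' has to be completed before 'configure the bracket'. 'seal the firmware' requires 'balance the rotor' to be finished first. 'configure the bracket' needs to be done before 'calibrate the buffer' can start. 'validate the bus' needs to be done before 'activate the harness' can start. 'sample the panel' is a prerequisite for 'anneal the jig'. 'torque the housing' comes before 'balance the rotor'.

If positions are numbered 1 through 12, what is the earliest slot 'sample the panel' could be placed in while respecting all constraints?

2

Working backwards through the constraints from 'sample the panel', its only required predecessor is 'assemble the intake'.
So at minimum 1 step comes before 'sample the panel', putting 'sample the panel' no earlier than position 2. That position is achievable by scheduling exactly that predecessor first.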